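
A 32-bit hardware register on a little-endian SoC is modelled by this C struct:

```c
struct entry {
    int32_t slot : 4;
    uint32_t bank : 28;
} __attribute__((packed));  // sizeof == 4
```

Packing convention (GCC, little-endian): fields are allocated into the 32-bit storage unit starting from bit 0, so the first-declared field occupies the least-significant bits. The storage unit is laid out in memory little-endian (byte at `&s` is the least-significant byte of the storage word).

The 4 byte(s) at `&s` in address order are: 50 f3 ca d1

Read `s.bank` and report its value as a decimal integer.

219983669

[0]=0x50 [1]=0xf3 [2]=0xca [3]=0xd1 (little-endian) → word 0xd1caf350
slot [0+:4] = (word>>0) & 0xf = 0
bank [4+:28] = (word>>4) & 0xfffffff = 219983669  ←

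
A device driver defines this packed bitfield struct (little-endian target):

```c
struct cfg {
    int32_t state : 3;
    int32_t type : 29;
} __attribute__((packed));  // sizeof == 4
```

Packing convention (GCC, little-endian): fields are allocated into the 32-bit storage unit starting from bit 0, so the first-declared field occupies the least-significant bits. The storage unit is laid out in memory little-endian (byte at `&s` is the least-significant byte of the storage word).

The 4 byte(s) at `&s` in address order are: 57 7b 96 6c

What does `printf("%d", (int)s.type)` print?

[0]=0x57 [1]=0x7b [2]=0x96 [3]=0x6c (little-endian) → word 0x6c967b57
state [0+:3] = (word>>0) & 0x7 = 7
type [3+:29] = (word>>3) & 0x1fffffff = 227725162  ←
type signed 29b, MSB=0: value = 227725162

227725162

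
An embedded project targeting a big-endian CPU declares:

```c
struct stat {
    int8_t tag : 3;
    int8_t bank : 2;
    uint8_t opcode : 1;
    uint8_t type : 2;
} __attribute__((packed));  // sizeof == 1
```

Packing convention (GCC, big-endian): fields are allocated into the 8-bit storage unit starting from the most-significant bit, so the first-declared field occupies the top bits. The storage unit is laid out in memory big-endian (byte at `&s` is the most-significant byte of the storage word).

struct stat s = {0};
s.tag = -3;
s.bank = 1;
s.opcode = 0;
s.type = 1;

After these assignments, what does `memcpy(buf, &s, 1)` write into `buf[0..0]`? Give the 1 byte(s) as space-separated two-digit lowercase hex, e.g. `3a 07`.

tag:3 = -3 → 0x5 << 5 → word 0xa0
bank:2 = 1 → 0x1 << 3 → word 0xa8
opcode:1 = 0 → 0x0 << 2 → word 0xa8
type:2 = 1 → 0x1 << 0 → word 0xa9
word = 0xa9 → big-endian bytes:
  [0]=0xa9

a9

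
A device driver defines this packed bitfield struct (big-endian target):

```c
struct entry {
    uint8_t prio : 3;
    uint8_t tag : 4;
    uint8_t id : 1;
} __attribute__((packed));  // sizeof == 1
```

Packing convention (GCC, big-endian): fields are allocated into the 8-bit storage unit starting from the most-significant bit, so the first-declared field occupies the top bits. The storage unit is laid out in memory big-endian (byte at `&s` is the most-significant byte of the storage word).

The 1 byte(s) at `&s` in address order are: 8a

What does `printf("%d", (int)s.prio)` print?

4

[0]=0x8a (big-endian) → word 0x8a
prio [5+:3] = (word>>5) & 0x7 = 4  ←
tag [1+:4] = (word>>1) & 0xf = 5
id [0+:1] = (word>>0) & 0x1 = 0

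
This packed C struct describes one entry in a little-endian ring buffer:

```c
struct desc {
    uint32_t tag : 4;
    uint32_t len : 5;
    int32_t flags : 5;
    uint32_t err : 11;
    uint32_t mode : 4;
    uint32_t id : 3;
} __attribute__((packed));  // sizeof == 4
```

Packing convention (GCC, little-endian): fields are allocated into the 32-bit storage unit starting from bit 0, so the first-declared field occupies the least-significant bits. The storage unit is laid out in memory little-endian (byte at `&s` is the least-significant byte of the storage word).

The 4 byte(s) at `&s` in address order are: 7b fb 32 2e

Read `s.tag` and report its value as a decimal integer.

11

[0]=0x7b [1]=0xfb [2]=0x32 [3]=0x2e (little-endian) → word 0x2e32fb7b
tag:4 @ bit 0 → (0x2e32fb7b>>0)&0xf = 0xb  ←
len:5 @ bit 4 → (0x2e32fb7b>>4)&0x1f = 0x17
flags:5 @ bit 9 → (0x2e32fb7b>>9)&0x1f = 0x1d
err:11 @ bit 14 → (0x2e32fb7b>>14)&0x7ff = 0xcb
mode:4 @ bit 25 → (0x2e32fb7b>>25)&0xf = 0x7
id:3 @ bit 29 → (0x2e32fb7b>>29)&0x7 = 0x1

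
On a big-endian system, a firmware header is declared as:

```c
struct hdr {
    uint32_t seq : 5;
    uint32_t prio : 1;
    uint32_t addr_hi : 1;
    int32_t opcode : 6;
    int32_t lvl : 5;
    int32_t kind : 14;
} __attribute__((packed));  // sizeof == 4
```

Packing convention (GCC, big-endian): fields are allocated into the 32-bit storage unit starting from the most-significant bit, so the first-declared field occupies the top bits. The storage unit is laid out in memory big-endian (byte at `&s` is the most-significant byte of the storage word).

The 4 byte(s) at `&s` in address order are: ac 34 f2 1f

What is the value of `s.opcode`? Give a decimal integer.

[0]=0xac [1]=0x34 [2]=0xf2 [3]=0x1f (big-endian) → word 0xac34f21f
seq:5 @ bit 27 → (0xac34f21f>>27)&0x1f = 0x15
prio:1 @ bit 26 → (0xac34f21f>>26)&0x1 = 0x1
addr_hi:1 @ bit 25 → (0xac34f21f>>25)&0x1 = 0x0
opcode:6 @ bit 19 → (0xac34f21f>>19)&0x3f = 0x6  ←
lvl:5 @ bit 14 → (0xac34f21f>>14)&0x1f = 0x13
kind:14 @ bit 0 → (0xac34f21f>>0)&0x3fff = 0x321f
opcode signed 6b, MSB=0: value = 6

6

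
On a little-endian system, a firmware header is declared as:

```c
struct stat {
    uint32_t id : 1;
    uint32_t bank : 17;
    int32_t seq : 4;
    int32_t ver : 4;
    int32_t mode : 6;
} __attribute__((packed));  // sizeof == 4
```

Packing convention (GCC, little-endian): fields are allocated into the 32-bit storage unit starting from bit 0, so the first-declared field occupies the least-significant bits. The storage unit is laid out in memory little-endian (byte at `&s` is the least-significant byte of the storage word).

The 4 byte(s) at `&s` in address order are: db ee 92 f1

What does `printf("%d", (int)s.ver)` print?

6

[0]=0xdb [1]=0xee [2]=0x92 [3]=0xf1 (little-endian) → word 0xf192eedb
id:1 @ bit 0 → (0xf192eedb>>0)&0x1 = 0x1
bank:17 @ bit 1 → (0xf192eedb>>1)&0x1ffff = 0x1776d
seq:4 @ bit 18 → (0xf192eedb>>18)&0xf = 0x4
ver:4 @ bit 22 → (0xf192eedb>>22)&0xf = 0x6  ←
mode:6 @ bit 26 → (0xf192eedb>>26)&0x3f = 0x3c
ver signed 4b, MSB=0: value = 6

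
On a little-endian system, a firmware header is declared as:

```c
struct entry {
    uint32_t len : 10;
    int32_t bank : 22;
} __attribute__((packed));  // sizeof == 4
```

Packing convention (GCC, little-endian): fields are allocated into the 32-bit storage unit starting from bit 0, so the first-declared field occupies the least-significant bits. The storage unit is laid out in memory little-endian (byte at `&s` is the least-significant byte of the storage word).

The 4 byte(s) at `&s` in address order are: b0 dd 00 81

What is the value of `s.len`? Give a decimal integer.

[0]=0xb0 [1]=0xdd [2]=0x00 [3]=0x81 (little-endian) → word 0x8100ddb0
len:10 @ bit 0 → (0x8100ddb0>>0)&0x3ff = 0x1b0  ←
bank:22 @ bit 10 → (0x8100ddb0>>10)&0x3fffff = 0x204037

432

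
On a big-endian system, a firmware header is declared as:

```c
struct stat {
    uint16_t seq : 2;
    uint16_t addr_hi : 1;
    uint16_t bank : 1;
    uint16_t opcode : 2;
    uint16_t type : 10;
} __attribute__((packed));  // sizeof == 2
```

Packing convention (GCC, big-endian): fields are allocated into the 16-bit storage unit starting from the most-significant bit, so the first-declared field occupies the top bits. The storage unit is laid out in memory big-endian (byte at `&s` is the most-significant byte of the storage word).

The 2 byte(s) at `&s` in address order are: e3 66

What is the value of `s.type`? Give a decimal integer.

[0]=0xe3 [1]=0x66 (big-endian) → word 0xe366
seq:2 @ bit 14 → (0xe366>>14)&0x3 = 0x3
addr_hi:1 @ bit 13 → (0xe366>>13)&0x1 = 0x1
bank:1 @ bit 12 → (0xe366>>12)&0x1 = 0x0
opcode:2 @ bit 10 → (0xe366>>10)&0x3 = 0x0
type:10 @ bit 0 → (0xe366>>0)&0x3ff = 0x366  ←

870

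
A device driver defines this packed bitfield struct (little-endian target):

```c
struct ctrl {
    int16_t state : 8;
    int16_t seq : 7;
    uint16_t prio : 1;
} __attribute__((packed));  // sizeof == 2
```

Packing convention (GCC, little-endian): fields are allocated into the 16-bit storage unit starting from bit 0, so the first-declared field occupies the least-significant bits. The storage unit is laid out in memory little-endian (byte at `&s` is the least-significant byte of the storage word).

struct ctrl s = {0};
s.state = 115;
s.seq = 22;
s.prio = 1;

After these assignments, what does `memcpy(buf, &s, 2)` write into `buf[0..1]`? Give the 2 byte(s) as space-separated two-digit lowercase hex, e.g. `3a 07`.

state:8 = 115 → 0x73 << 0 → word 0x0073
seq:7 = 22 → 0x16 << 8 → word 0x1673
prio:1 = 1 → 0x1 << 15 → word 0x9673
word = 0x9673 → little-endian bytes:
  [0]=0x73  [1]=0x96

73 96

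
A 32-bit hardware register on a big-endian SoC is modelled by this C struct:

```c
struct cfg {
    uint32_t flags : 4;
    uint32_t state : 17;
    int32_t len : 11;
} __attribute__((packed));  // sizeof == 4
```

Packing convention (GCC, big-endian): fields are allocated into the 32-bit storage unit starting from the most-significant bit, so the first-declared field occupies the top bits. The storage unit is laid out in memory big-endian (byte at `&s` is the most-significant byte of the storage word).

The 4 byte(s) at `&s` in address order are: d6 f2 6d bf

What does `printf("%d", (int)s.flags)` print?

13

[0]=0xd6 [1]=0xf2 [2]=0x6d [3]=0xbf (big-endian) → word 0xd6f26dbf
flags:4 @ bit 28 → (0xd6f26dbf>>28)&0xf = 0xd  ←
state:17 @ bit 11 → (0xd6f26dbf>>11)&0x1ffff = 0xde4d
len:11 @ bit 0 → (0xd6f26dbf>>0)&0x7ff = 0x5bf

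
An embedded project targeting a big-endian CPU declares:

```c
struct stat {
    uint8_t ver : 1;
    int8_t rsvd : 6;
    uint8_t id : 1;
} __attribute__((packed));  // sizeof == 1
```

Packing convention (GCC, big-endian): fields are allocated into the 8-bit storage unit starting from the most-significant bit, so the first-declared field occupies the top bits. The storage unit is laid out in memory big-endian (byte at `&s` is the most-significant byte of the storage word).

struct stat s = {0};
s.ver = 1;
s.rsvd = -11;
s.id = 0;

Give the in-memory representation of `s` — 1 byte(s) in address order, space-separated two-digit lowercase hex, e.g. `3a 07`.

ea

[7+:1] ver=1 & 0x1 = 0x1; word=0x80
[1+:6] rsvd=-11 & 0x3f = 0x35; word=0xea
[0+:1] id=0 & 0x1 = 0x0; word=0xea
word = 0xea → big-endian bytes:
  [0]=0xea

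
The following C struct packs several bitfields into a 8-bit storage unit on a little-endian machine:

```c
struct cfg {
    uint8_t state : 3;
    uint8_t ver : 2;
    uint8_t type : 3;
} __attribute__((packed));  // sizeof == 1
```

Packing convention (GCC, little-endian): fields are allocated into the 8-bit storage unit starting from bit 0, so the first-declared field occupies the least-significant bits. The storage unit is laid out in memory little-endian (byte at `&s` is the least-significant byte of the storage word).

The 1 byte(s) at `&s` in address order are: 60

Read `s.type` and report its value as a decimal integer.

[0]=0x60 (little-endian) → word 0x60
state:3 @ bit 0 → (0x60>>0)&0x7 = 0x0
ver:2 @ bit 3 → (0x60>>3)&0x3 = 0x0
type:3 @ bit 5 → (0x60>>5)&0x7 = 0x3  ←

3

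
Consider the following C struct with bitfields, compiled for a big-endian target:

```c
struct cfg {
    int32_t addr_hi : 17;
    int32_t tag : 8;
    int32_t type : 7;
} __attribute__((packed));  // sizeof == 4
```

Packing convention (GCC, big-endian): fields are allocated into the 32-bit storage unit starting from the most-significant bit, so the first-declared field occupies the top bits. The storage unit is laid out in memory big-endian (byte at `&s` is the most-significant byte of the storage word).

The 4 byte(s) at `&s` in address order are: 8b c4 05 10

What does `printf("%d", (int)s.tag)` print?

10

[0]=0x8b [1]=0xc4 [2]=0x05 [3]=0x10 (big-endian) → word 0x8bc40510
addr_hi [15+:17] = (word>>15) & 0x1ffff = 71560
tag [7+:8] = (word>>7) & 0xff = 10  ←
type [0+:7] = (word>>0) & 0x7f = 16
tag signed 8b, MSB=0: value = 10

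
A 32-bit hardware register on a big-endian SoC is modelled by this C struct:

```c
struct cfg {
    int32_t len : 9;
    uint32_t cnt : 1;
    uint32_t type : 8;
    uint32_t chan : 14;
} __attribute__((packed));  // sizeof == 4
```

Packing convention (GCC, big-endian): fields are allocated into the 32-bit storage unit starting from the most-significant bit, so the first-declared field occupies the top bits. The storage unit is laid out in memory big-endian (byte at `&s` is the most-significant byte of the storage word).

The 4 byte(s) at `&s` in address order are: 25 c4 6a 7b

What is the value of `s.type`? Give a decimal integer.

[0]=0x25 [1]=0xc4 [2]=0x6a [3]=0x7b (big-endian) → word 0x25c46a7b
len [23+:9] = (word>>23) & 0x1ff = 75
cnt [22+:1] = (word>>22) & 0x1 = 1
type [14+:8] = (word>>14) & 0xff = 17  ←
chan [0+:14] = (word>>0) & 0x3fff = 10875

17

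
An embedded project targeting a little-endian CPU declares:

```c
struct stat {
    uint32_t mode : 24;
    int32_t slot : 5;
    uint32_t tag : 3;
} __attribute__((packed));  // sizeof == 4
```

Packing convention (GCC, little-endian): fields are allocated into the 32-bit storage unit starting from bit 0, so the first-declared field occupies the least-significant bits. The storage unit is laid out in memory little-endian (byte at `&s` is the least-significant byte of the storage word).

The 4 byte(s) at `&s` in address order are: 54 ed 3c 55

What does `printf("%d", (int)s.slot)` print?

-11

[0]=0x54 [1]=0xed [2]=0x3c [3]=0x55 (little-endian) → word 0x553ced54
mode [0+:24] = (word>>0) & 0xffffff = 3992916
slot [24+:5] = (word>>24) & 0x1f = 21  ←
tag [29+:3] = (word>>29) & 0x7 = 2
slot signed 5b, MSB=1: 21 - 32 = -11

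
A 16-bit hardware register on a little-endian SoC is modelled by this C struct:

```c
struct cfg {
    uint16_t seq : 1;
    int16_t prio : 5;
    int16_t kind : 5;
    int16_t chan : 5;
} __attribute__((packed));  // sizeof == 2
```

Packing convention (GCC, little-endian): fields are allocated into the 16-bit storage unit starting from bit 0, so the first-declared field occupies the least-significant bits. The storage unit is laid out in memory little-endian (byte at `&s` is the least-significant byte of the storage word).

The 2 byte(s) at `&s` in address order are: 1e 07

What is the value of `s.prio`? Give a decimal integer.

[0]=0x1e [1]=0x07 (little-endian) → word 0x071e
seq [0+:1] = (word>>0) & 0x1 = 0
prio [1+:5] = (word>>1) & 0x1f = 15  ←
kind [6+:5] = (word>>6) & 0x1f = 28
chan [11+:5] = (word>>11) & 0x1f = 0
prio signed 5b, MSB=0: value = 15

15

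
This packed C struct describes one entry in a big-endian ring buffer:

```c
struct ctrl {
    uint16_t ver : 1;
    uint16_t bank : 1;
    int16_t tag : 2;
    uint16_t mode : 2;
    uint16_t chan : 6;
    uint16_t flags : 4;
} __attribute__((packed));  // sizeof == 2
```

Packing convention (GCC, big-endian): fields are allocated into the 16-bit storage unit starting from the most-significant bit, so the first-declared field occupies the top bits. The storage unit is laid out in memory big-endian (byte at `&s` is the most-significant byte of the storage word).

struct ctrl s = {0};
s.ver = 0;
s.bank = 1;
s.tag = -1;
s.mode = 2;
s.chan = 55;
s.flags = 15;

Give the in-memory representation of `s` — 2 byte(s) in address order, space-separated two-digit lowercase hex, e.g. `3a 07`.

ver:1 = 0 → 0x0 << 15 → word 0x0000
bank:1 = 1 → 0x1 << 14 → word 0x4000
tag:2 = -1 → 0x3 << 12 → word 0x7000
mode:2 = 2 → 0x2 << 10 → word 0x7800
chan:6 = 55 → 0x37 << 4 → word 0x7b70
flags:4 = 15 → 0xf << 0 → word 0x7b7f
word = 0x7b7f → big-endian bytes:
  [0]=0x7b  [1]=0x7f

7b 7f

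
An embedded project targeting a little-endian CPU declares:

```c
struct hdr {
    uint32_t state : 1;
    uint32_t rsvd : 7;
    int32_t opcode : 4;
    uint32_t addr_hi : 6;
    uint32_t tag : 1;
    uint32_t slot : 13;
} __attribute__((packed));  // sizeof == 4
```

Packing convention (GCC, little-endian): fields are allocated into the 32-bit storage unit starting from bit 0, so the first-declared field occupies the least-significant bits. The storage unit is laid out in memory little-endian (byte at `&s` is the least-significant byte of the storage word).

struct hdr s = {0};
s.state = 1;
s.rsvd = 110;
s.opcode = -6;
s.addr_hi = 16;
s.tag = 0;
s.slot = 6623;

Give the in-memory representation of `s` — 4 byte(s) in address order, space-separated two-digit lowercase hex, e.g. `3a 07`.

dd 0a f9 ce

state (1b) val=1 bits=0x1 at bit 0: 0x00000001
rsvd (7b) val=110 bits=0x6e at bit 1: 0x000000dd
opcode (4b) val=-6 bits=0xa at bit 8: 0x00000add
addr_hi (6b) val=16 bits=0x10 at bit 12: 0x00010add
tag (1b) val=0 bits=0x0 at bit 18: 0x00010add
slot (13b) val=6623 bits=0x19df at bit 19: 0xcef90add
word = 0xcef90add → little-endian bytes:
  [0]=0xdd  [1]=0x0a  [2]=0xf9  [3]=0xce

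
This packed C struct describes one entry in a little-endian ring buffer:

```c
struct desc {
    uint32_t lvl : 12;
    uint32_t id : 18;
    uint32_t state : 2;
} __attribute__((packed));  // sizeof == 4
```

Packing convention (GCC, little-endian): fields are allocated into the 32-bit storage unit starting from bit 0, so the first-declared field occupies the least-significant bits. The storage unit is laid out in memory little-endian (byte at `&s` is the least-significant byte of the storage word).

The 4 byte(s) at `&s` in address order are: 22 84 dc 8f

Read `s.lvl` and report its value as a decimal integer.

1058

[0]=0x22 [1]=0x84 [2]=0xdc [3]=0x8f (little-endian) → word 0x8fdc8422
lvl [0+:12] = (word>>0) & 0xfff = 1058  ←
id [12+:18] = (word>>12) & 0x3ffff = 64968
state [30+:2] = (word>>30) & 0x3 = 2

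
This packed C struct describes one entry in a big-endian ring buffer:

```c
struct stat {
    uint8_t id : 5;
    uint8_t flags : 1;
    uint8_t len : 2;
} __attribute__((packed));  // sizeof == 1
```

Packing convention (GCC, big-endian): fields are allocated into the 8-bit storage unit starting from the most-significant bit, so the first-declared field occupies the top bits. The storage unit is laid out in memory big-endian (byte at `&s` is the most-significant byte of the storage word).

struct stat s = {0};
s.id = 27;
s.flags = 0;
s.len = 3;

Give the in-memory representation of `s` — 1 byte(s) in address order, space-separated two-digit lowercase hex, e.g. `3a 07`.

[3+:5] id=27 & 0x1f = 0x1b; word=0xd8
[2+:1] flags=0 & 0x1 = 0x0; word=0xd8
[0+:2] len=3 & 0x3 = 0x3; word=0xdb
word = 0xdb → big-endian bytes:
  [0]=0xdb

db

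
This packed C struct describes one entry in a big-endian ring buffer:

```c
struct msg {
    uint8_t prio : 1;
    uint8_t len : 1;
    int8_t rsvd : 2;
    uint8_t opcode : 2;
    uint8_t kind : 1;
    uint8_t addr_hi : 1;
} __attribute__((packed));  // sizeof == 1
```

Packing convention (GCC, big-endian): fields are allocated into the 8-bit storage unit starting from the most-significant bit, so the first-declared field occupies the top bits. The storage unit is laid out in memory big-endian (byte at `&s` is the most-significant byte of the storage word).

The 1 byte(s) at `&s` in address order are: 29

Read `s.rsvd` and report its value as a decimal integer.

-2

[0]=0x29 (big-endian) → word 0x29
prio [7+:1] = (word>>7) & 0x1 = 0
len [6+:1] = (word>>6) & 0x1 = 0
rsvd [4+:2] = (word>>4) & 0x3 = 2  ←
opcode [2+:2] = (word>>2) & 0x3 = 2
kind [1+:1] = (word>>1) & 0x1 = 0
addr_hi [0+:1] = (word>>0) & 0x1 = 1
rsvd signed 2b, MSB=1: 2 - 4 = -2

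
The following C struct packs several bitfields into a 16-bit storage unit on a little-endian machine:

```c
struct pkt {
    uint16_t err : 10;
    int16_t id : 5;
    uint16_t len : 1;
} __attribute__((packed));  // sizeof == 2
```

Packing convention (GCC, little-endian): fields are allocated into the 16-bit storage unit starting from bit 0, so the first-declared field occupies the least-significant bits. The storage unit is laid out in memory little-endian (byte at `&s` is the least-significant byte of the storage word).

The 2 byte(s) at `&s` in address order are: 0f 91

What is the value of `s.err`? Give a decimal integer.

271

[0]=0x0f [1]=0x91 (little-endian) → word 0x910f
err:10 @ bit 0 → (0x910f>>0)&0x3ff = 0x10f  ←
id:5 @ bit 10 → (0x910f>>10)&0x1f = 0x4
len:1 @ bit 15 → (0x910f>>15)&0x1 = 0x1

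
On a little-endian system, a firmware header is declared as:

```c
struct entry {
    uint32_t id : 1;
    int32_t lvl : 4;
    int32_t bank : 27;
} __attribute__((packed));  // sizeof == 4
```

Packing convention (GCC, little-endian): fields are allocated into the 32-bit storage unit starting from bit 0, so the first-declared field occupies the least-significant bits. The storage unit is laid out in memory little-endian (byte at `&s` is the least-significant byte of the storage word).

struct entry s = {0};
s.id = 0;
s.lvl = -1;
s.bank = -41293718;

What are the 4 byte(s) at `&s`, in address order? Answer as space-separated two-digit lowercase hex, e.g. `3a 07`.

[0+:1] id=0 & 0x1 = 0x0; word=0x00000000
[1+:4] lvl=-1 & 0xf = 0xf; word=0x0000001e
[5+:27] bank=-41293718 & 0x7ffffff = 0x589e86a; word=0xb13d0d5e
word = 0xb13d0d5e → little-endian bytes:
  [0]=0x5e  [1]=0x0d  [2]=0x3d  [3]=0xb1

5e 0d 3d b1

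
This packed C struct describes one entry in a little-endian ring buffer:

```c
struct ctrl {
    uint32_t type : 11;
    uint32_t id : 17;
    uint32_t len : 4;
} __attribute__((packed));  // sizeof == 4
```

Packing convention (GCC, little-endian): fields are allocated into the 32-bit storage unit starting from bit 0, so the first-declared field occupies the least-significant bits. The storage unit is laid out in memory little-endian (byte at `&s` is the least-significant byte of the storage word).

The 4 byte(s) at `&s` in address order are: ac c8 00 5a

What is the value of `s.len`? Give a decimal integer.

5

[0]=0xac [1]=0xc8 [2]=0x00 [3]=0x5a (little-endian) → word 0x5a00c8ac
type:11 @ bit 0 → (0x5a00c8ac>>0)&0x7ff = 0xac
id:17 @ bit 11 → (0x5a00c8ac>>11)&0x1ffff = 0x14019
len:4 @ bit 28 → (0x5a00c8ac>>28)&0xf = 0x5  ←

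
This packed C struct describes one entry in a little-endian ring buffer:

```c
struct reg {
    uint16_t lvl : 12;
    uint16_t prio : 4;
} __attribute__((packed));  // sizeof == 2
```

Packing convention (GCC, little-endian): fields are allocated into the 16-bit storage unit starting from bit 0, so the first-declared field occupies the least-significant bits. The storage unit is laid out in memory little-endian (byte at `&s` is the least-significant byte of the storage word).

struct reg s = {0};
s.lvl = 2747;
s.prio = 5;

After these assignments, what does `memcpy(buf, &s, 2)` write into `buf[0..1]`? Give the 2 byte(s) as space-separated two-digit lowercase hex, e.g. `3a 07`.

bb 5a

lvl (12b) val=2747 bits=0xabb at bit 0: 0x0abb
prio (4b) val=5 bits=0x5 at bit 12: 0x5abb
word = 0x5abb → little-endian bytes:
  [0]=0xbb  [1]=0x5a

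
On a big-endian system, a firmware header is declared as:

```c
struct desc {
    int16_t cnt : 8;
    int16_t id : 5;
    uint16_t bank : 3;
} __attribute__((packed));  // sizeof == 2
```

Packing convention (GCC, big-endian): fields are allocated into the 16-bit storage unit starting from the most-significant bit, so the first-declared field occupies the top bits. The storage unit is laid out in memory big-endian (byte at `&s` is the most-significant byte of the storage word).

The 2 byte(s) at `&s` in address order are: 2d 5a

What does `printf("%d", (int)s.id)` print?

[0]=0x2d [1]=0x5a (big-endian) → word 0x2d5a
cnt:8 @ bit 8 → (0x2d5a>>8)&0xff = 0x2d
id:5 @ bit 3 → (0x2d5a>>3)&0x1f = 0xb  ←
bank:3 @ bit 0 → (0x2d5a>>0)&0x7 = 0x2
id signed 5b, MSB=0: value = 11

11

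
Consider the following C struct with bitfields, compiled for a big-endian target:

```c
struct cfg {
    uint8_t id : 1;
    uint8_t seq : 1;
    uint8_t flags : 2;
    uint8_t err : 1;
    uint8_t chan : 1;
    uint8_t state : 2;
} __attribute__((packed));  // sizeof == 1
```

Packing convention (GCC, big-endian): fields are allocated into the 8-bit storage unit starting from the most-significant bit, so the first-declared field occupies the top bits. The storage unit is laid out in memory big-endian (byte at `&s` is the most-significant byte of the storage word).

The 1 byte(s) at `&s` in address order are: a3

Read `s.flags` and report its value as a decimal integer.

2

[0]=0xa3 (big-endian) → word 0xa3
id [7+:1] = (word>>7) & 0x1 = 1
seq [6+:1] = (word>>6) & 0x1 = 0
flags [4+:2] = (word>>4) & 0x3 = 2  ←
err [3+:1] = (word>>3) & 0x1 = 0
chan [2+:1] = (word>>2) & 0x1 = 0
state [0+:2] = (word>>0) & 0x3 = 3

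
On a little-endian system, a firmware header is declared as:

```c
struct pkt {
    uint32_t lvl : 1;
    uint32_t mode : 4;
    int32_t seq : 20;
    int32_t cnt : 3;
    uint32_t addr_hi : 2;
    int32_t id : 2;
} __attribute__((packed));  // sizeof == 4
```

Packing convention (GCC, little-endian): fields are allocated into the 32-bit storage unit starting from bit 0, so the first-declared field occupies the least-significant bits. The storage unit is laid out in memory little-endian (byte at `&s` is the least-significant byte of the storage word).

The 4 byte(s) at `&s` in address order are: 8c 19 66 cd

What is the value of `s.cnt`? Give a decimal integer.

[0]=0x8c [1]=0x19 [2]=0x66 [3]=0xcd (little-endian) → word 0xcd66198c
lvl:1 @ bit 0 → (0xcd66198c>>0)&0x1 = 0x0
mode:4 @ bit 1 → (0xcd66198c>>1)&0xf = 0x6
seq:20 @ bit 5 → (0xcd66198c>>5)&0xfffff = 0xb30cc
cnt:3 @ bit 25 → (0xcd66198c>>25)&0x7 = 0x6  ←
addr_hi:2 @ bit 28 → (0xcd66198c>>28)&0x3 = 0x0
id:2 @ bit 30 → (0xcd66198c>>30)&0x3 = 0x3
cnt signed 3b, MSB=1: 6 - 8 = -2

-2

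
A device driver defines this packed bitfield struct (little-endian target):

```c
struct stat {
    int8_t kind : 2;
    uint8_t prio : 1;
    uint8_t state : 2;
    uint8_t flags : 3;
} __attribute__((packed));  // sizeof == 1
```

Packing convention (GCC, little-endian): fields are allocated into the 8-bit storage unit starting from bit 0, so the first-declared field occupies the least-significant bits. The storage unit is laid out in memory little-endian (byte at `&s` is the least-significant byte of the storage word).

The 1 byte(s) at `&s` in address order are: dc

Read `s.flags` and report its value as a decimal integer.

[0]=0xdc (little-endian) → word 0xdc
kind [0+:2] = (word>>0) & 0x3 = 0
prio [2+:1] = (word>>2) & 0x1 = 1
state [3+:2] = (word>>3) & 0x3 = 3
flags [5+:3] = (word>>5) & 0x7 = 6  ←

6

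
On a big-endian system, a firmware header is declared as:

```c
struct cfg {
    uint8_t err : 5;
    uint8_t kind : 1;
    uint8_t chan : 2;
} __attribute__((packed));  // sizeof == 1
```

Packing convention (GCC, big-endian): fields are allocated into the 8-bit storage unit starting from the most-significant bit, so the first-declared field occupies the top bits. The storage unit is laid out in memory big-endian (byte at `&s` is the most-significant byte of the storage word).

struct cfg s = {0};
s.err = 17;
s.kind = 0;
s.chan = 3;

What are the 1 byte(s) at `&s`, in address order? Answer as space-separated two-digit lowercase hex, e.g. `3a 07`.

8b

[3+:5] err=17 & 0x1f = 0x11; word=0x88
[2+:1] kind=0 & 0x1 = 0x0; word=0x88
[0+:2] chan=3 & 0x3 = 0x3; word=0x8b
word = 0x8b → big-endian bytes:
  [0]=0x8b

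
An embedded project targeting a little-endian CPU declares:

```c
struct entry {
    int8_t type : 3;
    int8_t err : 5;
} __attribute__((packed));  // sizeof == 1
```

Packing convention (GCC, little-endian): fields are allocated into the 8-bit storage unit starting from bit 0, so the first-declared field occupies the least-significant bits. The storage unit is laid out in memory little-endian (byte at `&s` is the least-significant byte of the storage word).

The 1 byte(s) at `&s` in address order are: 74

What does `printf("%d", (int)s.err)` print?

14

[0]=0x74 (little-endian) → word 0x74
type [0+:3] = (word>>0) & 0x7 = 4
err [3+:5] = (word>>3) & 0x1f = 14  ←
err signed 5b, MSB=0: value = 14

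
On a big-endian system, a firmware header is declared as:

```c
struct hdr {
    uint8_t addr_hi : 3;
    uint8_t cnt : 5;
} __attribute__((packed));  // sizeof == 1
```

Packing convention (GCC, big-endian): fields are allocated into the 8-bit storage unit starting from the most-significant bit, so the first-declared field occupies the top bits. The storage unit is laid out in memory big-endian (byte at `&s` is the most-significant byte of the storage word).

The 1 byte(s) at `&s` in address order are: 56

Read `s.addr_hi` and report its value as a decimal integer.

[0]=0x56 (big-endian) → word 0x56
addr_hi:3 @ bit 5 → (0x56>>5)&0x7 = 0x2  ←
cnt:5 @ bit 0 → (0x56>>0)&0x1f = 0x16

2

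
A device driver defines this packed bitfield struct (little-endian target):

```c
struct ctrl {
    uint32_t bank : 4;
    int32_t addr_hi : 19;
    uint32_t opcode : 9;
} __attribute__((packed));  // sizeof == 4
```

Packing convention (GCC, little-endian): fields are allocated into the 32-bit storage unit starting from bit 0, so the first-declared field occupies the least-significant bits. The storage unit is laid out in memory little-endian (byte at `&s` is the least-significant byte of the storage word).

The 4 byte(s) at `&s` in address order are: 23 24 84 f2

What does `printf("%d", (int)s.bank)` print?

[0]=0x23 [1]=0x24 [2]=0x84 [3]=0xf2 (little-endian) → word 0xf2842423
bank:4 @ bit 0 → (0xf2842423>>0)&0xf = 0x3  ←
addr_hi:19 @ bit 4 → (0xf2842423>>4)&0x7ffff = 0x4242
opcode:9 @ bit 23 → (0xf2842423>>23)&0x1ff = 0x1e5

3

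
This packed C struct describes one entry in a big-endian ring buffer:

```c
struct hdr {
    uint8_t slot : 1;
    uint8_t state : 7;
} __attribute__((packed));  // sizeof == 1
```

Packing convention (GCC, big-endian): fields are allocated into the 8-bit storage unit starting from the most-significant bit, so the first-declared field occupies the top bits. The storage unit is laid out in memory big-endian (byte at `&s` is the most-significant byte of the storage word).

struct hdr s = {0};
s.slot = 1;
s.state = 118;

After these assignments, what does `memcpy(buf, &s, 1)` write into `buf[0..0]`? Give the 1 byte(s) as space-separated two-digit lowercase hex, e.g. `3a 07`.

f6

[7+:1] slot=1 & 0x1 = 0x1; word=0x80
[0+:7] state=118 & 0x7f = 0x76; word=0xf6
word = 0xf6 → big-endian bytes:
  [0]=0xf6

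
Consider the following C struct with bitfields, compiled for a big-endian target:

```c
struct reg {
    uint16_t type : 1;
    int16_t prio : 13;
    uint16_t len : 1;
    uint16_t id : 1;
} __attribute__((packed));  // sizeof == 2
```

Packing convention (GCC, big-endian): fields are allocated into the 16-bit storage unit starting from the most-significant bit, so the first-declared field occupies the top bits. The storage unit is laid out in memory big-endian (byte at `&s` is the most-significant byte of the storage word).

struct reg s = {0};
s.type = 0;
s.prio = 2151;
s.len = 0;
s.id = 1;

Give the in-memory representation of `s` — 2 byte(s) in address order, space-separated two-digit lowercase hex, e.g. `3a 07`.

type (1b) val=0 bits=0x0 at bit 15: 0x0000
prio (13b) val=2151 bits=0x867 at bit 2: 0x219c
len (1b) val=0 bits=0x0 at bit 1: 0x219c
id (1b) val=1 bits=0x1 at bit 0: 0x219d
word = 0x219d → big-endian bytes:
  [0]=0x21  [1]=0x9d

21 9d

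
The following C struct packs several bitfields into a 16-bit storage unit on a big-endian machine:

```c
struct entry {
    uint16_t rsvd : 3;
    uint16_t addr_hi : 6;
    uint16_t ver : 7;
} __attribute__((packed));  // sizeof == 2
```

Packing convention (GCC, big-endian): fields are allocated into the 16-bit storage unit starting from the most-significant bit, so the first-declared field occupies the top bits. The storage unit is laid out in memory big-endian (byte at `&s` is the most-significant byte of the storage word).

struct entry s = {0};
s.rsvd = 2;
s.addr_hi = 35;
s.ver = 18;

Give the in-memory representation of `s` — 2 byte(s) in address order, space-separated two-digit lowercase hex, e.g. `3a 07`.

51 92

[13+:3] rsvd=2 & 0x7 = 0x2; word=0x4000
[7+:6] addr_hi=35 & 0x3f = 0x23; word=0x5180
[0+:7] ver=18 & 0x7f = 0x12; word=0x5192
word = 0x5192 → big-endian bytes:
  [0]=0x51  [1]=0x92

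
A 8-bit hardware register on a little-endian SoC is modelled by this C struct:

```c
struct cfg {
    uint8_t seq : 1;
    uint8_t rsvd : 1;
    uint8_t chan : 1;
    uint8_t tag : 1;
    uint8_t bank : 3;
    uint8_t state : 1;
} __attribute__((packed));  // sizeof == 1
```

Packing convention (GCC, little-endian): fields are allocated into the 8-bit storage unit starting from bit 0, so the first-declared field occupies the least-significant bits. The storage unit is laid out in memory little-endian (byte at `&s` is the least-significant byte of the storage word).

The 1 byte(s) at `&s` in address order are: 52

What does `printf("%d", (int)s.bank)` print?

5

[0]=0x52 (little-endian) → word 0x52
seq:1 @ bit 0 → (0x52>>0)&0x1 = 0x0
rsvd:1 @ bit 1 → (0x52>>1)&0x1 = 0x1
chan:1 @ bit 2 → (0x52>>2)&0x1 = 0x0
tag:1 @ bit 3 → (0x52>>3)&0x1 = 0x0
bank:3 @ bit 4 → (0x52>>4)&0x7 = 0x5  ←
state:1 @ bit 7 → (0x52>>7)&0x1 = 0x0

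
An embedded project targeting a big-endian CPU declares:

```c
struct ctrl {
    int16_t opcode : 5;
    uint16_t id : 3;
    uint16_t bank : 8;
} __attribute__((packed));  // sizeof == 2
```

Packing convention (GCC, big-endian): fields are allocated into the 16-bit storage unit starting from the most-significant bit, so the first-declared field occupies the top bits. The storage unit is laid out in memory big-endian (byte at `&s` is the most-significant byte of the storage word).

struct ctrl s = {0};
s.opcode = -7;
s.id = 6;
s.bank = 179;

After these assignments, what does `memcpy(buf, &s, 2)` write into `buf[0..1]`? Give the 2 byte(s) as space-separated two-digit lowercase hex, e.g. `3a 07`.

ce b3

opcode (5b) val=-7 bits=0x19 at bit 11: 0xc800
id (3b) val=6 bits=0x6 at bit 8: 0xce00
bank (8b) val=179 bits=0xb3 at bit 0: 0xceb3
word = 0xceb3 → big-endian bytes:
  [0]=0xce  [1]=0xb3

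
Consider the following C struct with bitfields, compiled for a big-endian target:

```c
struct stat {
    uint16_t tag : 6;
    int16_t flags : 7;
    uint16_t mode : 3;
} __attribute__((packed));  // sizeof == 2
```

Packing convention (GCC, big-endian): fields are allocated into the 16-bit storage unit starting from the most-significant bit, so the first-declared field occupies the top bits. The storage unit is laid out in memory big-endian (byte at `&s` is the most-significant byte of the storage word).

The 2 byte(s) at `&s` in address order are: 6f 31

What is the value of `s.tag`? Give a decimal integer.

[0]=0x6f [1]=0x31 (big-endian) → word 0x6f31
tag:6 @ bit 10 → (0x6f31>>10)&0x3f = 0x1b  ←
flags:7 @ bit 3 → (0x6f31>>3)&0x7f = 0x66
mode:3 @ bit 0 → (0x6f31>>0)&0x7 = 0x1

27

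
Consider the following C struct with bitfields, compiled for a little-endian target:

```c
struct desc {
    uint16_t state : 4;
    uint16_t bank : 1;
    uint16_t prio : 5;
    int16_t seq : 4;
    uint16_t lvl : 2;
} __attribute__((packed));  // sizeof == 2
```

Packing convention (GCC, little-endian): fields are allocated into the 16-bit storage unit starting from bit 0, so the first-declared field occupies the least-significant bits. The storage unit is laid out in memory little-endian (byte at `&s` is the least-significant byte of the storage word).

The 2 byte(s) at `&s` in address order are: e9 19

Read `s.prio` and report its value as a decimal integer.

[0]=0xe9 [1]=0x19 (little-endian) → word 0x19e9
state:4 @ bit 0 → (0x19e9>>0)&0xf = 0x9
bank:1 @ bit 4 → (0x19e9>>4)&0x1 = 0x0
prio:5 @ bit 5 → (0x19e9>>5)&0x1f = 0xf  ←
seq:4 @ bit 10 → (0x19e9>>10)&0xf = 0x6
lvl:2 @ bit 14 → (0x19e9>>14)&0x3 = 0x0

15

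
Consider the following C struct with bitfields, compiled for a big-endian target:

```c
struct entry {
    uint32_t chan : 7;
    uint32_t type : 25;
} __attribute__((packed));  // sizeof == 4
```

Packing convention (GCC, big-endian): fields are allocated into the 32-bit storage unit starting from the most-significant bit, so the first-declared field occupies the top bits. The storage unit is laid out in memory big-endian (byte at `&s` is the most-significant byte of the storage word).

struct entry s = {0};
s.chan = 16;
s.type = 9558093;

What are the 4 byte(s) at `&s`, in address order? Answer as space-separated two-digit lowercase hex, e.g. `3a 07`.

chan:7 = 16 → 0x10 << 25 → word 0x20000000
type:25 = 9558093 → 0x91d84d << 0 → word 0x2091d84d
word = 0x2091d84d → big-endian bytes:
  [0]=0x20  [1]=0x91  [2]=0xd8  [3]=0x4d

20 91 d8 4d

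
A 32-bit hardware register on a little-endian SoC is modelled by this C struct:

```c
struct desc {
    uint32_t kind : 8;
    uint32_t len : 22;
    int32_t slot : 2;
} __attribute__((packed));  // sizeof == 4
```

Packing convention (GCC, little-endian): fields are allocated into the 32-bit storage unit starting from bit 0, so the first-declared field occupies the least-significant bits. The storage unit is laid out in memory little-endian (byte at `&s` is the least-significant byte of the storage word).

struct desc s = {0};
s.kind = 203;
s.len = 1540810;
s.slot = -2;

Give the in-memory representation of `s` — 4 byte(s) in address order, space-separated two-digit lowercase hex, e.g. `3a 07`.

cb ca 82 97

kind:8 = 203 → 0xcb << 0 → word 0x000000cb
len:22 = 1540810 → 0x1782ca << 8 → word 0x1782cacb
slot:2 = -2 → 0x2 << 30 → word 0x9782cacb
word = 0x9782cacb → little-endian bytes:
  [0]=0xcb  [1]=0xca  [2]=0x82  [3]=0x97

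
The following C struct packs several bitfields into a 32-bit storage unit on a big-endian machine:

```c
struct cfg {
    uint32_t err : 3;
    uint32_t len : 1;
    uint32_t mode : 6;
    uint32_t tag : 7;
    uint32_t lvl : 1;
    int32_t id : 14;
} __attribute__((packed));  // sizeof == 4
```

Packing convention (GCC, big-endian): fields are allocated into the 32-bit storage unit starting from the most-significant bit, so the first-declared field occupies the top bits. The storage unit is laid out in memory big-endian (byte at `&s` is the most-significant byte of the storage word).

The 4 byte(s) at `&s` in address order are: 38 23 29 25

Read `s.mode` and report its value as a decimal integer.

[0]=0x38 [1]=0x23 [2]=0x29 [3]=0x25 (big-endian) → word 0x38232925
err:3 @ bit 29 → (0x38232925>>29)&0x7 = 0x1
len:1 @ bit 28 → (0x38232925>>28)&0x1 = 0x1
mode:6 @ bit 22 → (0x38232925>>22)&0x3f = 0x20  ←
tag:7 @ bit 15 → (0x38232925>>15)&0x7f = 0x46
lvl:1 @ bit 14 → (0x38232925>>14)&0x1 = 0x0
id:14 @ bit 0 → (0x38232925>>0)&0x3fff = 0x2925

32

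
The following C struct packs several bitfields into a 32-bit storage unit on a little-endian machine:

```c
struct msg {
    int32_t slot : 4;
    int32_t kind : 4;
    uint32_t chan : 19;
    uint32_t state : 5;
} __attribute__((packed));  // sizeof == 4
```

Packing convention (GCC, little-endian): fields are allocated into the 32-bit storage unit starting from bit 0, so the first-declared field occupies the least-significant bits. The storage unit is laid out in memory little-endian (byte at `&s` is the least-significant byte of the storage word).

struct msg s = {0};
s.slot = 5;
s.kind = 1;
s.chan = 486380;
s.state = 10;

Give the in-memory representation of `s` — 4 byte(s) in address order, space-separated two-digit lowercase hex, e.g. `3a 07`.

[0+:4] slot=5 & 0xf = 0x5; word=0x00000005
[4+:4] kind=1 & 0xf = 0x1; word=0x00000015
[8+:19] chan=486380 & 0x7ffff = 0x76bec; word=0x076bec15
[27+:5] state=10 & 0x1f = 0xa; word=0x576bec15
word = 0x576bec15 → little-endian bytes:
  [0]=0x15  [1]=0xec  [2]=0x6b  [3]=0x57

15 ec 6b 57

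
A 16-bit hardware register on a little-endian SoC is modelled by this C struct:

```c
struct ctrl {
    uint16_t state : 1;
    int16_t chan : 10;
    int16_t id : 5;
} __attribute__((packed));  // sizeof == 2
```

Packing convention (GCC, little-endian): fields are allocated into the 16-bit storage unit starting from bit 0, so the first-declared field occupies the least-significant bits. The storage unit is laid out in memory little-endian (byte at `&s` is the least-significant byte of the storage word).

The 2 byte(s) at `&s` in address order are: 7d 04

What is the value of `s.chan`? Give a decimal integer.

-450

[0]=0x7d [1]=0x04 (little-endian) → word 0x047d
state:1 @ bit 0 → (0x047d>>0)&0x1 = 0x1
chan:10 @ bit 1 → (0x047d>>1)&0x3ff = 0x23e  ←
id:5 @ bit 11 → (0x047d>>11)&0x1f = 0x0
chan signed 10b, MSB=1: 574 - 1024 = -450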